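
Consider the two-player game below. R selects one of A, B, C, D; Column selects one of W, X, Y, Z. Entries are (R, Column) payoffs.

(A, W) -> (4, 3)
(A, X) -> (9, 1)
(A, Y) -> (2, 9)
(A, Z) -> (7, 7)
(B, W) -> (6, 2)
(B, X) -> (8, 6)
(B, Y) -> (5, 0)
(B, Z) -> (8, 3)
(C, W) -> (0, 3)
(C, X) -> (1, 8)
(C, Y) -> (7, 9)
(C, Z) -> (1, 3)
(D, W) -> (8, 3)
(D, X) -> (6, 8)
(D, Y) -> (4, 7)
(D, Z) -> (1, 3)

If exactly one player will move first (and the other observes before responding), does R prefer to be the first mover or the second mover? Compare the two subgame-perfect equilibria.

first

If R leads: Column's best replies are A→Y, B→X, C→Y, D→X; R's induced payoffs 2, 8, 7, 6; outcome (B, X), payoffs (8, 6).
If Column leads: R's best replies are W→D, X→A, Y→C, Z→B; Column's induced payoffs 3, 1, 9, 3; outcome (C, Y), payoffs (7, 9).
R gets 8 moving first and 7 moving second, so R prefers to move first.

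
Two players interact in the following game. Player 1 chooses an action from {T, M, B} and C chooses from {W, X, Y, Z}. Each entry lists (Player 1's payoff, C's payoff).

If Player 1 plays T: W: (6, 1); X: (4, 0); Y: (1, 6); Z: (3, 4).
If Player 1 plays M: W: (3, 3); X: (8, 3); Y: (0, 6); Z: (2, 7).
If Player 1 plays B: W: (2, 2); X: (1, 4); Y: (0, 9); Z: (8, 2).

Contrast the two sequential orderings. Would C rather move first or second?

second

If Player 1 leads: C's best replies are T→Y, M→Z, B→Y; Player 1's induced payoffs 1, 2, 0; outcome (M, Z), payoffs (2, 7).
If C leads: Player 1's best replies are W→T, X→M, Y→T, Z→B; C's induced payoffs 1, 3, 6, 2; outcome (T, Y), payoffs (1, 6).
C gets 6 moving first and 7 moving second, so C prefers to move second.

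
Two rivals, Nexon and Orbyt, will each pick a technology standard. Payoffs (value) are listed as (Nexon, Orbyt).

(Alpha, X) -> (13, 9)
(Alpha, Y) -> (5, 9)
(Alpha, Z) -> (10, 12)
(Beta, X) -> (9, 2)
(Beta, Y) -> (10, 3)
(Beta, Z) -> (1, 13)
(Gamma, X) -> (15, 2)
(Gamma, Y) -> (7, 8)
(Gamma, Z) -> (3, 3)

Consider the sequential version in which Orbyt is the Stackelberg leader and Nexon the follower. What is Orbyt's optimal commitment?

Nexon best-responds to each possible Orbyt move:
- X: BR = Gamma, leader payoff 2.
- Y: BR = Beta, leader payoff 3.
- Z: BR = Alpha, leader payoff 12.
Among 2, 3, 12, the best is 12 at Z. Subgame-perfect outcome: (Alpha, Z) with payoffs (10, 12).

Z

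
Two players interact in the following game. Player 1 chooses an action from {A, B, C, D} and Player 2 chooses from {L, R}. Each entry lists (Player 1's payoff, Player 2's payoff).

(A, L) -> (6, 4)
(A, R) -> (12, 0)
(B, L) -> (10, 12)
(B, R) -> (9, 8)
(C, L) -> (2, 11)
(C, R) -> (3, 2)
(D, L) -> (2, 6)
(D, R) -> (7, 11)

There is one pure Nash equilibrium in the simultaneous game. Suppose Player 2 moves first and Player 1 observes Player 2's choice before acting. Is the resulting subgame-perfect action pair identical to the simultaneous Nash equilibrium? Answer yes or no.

yes

Backward induction with Player 2 moving first.
- L: BR = B, leader payoff 12.
- R: BR = A, leader payoff 0.
Player 2's induced payoffs are 12, 0, so Player 2 commits to L. Subgame-perfect outcome: (B, L) with payoffs (10, 12).
For the simultaneous game, intersect best replies.
Player 1's best replies: L→B; R→A.
Player 2's best replies: A→L; B→L; C→L; D→R.
Only (B, L) has each player best-responding; Nash payoffs (10, 12).
Sequential outcome (B, L) coincides with the Nash profile (B, L).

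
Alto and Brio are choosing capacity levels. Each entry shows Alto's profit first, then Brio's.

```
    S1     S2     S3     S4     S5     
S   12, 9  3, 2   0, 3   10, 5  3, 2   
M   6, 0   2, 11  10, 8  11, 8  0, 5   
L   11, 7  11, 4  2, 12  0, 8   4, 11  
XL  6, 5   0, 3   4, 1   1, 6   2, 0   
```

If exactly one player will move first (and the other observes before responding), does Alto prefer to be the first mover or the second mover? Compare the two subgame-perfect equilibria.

If Alto leads: Brio's best replies are S→S1, M→S2, L→S3, XL→S4; Alto's induced payoffs 12, 2, 2, 1; outcome (S, S1), payoffs (12, 9).
If Brio leads: Alto's best replies are S1→S, S2→L, S3→M, S4→M, S5→L; Brio's induced payoffs 9, 4, 8, 8, 11; outcome (L, S5), payoffs (4, 11).
Alto gets 12 moving first and 4 moving second, so Alto prefers to move first.

first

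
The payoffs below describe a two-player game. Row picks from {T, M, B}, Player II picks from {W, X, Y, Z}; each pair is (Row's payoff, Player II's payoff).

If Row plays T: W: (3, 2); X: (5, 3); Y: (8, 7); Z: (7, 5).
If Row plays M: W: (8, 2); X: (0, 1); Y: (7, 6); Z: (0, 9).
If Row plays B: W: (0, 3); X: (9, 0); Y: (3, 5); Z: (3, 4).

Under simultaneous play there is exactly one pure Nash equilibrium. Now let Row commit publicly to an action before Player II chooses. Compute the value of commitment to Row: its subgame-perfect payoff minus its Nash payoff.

0

Player II best-responds to each possible Row move:
- T: BR = Y, leader payoff 8.
- M: BR = Z, leader payoff 0.
- B: BR = Y, leader payoff 3.
Maximizing over 8, 0, 3, Row chooses T. Subgame-perfect outcome: (T, Y) with payoffs (8, 7).
For the simultaneous game, intersect best replies.
Row's best replies: W→M; X→B; Y→T; Z→T.
Player II's best replies: T→Y; M→Z; B→Y.
Only (T, Y) has each player best-responding; Nash payoffs (8, 7).
Row's commitment gain: 8 − 8 = 0.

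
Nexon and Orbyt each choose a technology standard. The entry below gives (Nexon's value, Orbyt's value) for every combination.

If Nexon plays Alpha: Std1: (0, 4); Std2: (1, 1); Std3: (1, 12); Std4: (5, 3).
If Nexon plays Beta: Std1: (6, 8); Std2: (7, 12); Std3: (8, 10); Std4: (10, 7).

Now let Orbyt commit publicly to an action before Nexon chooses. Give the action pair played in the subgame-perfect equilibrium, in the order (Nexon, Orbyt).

Backward induction with Orbyt moving first.
- Std1: BR = Beta, leader payoff 8.
- Std2: BR = Beta, leader payoff 12.
- Std3: BR = Beta, leader payoff 10.
- Std4: BR = Beta, leader payoff 7.
Maximizing over 8, 12, 10, 7, Orbyt chooses Std2. Subgame-perfect outcome: (Beta, Std2) with payoffs (7, 12).

(Beta, Std2)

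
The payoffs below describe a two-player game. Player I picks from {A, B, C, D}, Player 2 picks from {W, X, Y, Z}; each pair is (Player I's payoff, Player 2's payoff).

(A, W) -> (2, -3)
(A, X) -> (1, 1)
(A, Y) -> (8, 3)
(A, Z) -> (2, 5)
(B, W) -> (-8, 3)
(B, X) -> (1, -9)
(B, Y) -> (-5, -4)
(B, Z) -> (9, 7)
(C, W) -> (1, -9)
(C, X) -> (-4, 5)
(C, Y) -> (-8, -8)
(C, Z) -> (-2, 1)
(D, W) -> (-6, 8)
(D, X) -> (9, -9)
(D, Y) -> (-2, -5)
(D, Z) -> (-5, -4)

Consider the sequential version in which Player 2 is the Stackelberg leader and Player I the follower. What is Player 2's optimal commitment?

Z

Solve by backward induction (Player 2 leads).
- W: Player I compares 2, -8, 1, -6 and picks A; Player 2 would get -3.
- X: Player I compares 1, 1, -4, 9 and picks D; Player 2 would get -9.
- Y: Player I compares 8, -5, -8, -2 and picks A; Player 2 would get 3.
- Z: Player I compares 2, 9, -2, -5 and picks B; Player 2 would get 7.
Maximizing over -3, -9, 3, 7, Player 2 chooses Z. Subgame-perfect outcome: (B, Z) with payoffs (9, 7).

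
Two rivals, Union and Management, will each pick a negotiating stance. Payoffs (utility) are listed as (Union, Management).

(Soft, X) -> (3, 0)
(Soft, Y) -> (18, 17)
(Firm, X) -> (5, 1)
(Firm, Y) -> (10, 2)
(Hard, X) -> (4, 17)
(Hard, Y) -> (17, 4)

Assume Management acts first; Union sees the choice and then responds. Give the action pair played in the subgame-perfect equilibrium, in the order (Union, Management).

Work backward from Union's decision.
- X: Union compares 3, 5, 4 and picks Firm; Management would get 1.
- Y: Union compares 18, 10, 17 and picks Soft; Management would get 17.
Among 1, 17, the best is 17 at Y. Subgame-perfect outcome: (Soft, Y) with payoffs (18, 17).

(Soft, Y)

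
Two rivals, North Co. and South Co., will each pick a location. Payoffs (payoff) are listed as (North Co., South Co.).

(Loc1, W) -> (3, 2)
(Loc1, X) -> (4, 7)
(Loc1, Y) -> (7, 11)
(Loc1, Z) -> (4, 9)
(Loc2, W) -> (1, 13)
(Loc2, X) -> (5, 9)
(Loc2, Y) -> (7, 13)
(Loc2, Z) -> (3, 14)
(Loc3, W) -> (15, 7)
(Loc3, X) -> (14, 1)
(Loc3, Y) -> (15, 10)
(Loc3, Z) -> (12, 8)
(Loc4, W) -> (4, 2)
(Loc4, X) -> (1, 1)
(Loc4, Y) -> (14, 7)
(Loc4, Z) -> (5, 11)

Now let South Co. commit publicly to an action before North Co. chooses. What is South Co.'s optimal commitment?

Y

Solve by backward induction (South Co. leads).
- W: BR = Loc3, leader payoff 7.
- X: BR = Loc3, leader payoff 1.
- Y: BR = Loc3, leader payoff 10.
- Z: BR = Loc3, leader payoff 8.
Maximizing over 7, 1, 10, 8, South Co. chooses Y. Subgame-perfect outcome: (Loc3, Y) with payoffs (15, 10).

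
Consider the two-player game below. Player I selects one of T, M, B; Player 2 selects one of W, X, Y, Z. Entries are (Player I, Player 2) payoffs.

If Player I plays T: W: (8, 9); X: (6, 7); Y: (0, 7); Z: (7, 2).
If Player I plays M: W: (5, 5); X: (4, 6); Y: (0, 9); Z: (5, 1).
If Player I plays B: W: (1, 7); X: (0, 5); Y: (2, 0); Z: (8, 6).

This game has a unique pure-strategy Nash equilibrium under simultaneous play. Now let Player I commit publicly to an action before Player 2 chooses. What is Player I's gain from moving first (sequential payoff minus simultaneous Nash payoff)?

0

Work backward from Player 2's decision.
- T: Player 2 compares 9, 7, 7, 2 and picks W; Player I would get 8.
- M: Player 2 compares 5, 6, 9, 1 and picks Y; Player I would get 0.
- B: Player 2 compares 7, 5, 0, 6 and picks W; Player I would get 1.
Maximizing over 8, 0, 1, Player I chooses T. Subgame-perfect outcome: (T, W) with payoffs (8, 9).
Under simultaneous play:
Player I's best replies: W→T; X→T; Y→B; Z→B.
Player 2's best replies: T→W; M→Y; B→W.
Only (T, W) has each player best-responding; Nash payoffs (8, 9).
Player I's commitment gain: 8 − 8 = 0.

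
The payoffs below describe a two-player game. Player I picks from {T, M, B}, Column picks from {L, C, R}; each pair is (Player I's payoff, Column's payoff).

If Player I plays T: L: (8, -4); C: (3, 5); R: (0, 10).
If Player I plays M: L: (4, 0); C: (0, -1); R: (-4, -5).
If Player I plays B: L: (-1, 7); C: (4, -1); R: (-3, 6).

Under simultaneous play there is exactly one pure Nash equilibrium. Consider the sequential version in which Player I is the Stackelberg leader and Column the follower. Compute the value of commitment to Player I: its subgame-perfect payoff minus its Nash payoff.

Backward induction with Player I moving first.
- T: Column compares -4, 5, 10 and picks R; Player I would get 0.
- M: Column compares 0, -1, -5 and picks L; Player I would get 4.
- B: Column compares 7, -1, 6 and picks L; Player I would get -1.
Player I's induced payoffs are 0, 4, -1, so Player I commits to M. Subgame-perfect outcome: (M, L) with payoffs (4, 0).
Now find the simultaneous Nash equilibrium.
Player I's best replies: L→T; C→B; R→T.
Column's best replies: T→R; M→L; B→L.
Only (T, R) has each player best-responding; Nash payoffs (0, 10).
Player I's commitment gain: 4 − 0 = 4.

4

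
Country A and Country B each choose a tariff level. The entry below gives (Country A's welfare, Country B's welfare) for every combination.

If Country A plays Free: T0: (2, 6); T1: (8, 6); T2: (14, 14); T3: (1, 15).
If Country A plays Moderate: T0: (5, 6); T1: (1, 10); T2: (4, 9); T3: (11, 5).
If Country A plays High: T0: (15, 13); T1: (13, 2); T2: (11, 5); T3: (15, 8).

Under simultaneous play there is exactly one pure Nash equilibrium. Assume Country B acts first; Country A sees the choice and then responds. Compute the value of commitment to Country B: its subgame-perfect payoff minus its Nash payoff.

Backward induction with Country B moving first.
- T0: BR = High, leader payoff 13.
- T1: BR = High, leader payoff 2.
- T2: BR = Free, leader payoff 14.
- T3: BR = High, leader payoff 8.
Among 13, 2, 14, 8, the best is 14 at T2. Subgame-perfect outcome: (Free, T2) with payoffs (14, 14).
For the simultaneous game, intersect best replies.
Country A's best replies: T0→High; T1→High; T2→Free; T3→High.
Country B's best replies: Free→T3; Moderate→T1; High→T0.
The unique mutual best reply is (High, T0), giving (15, 13).
Country B's commitment gain: 14 − 13 = 1.

1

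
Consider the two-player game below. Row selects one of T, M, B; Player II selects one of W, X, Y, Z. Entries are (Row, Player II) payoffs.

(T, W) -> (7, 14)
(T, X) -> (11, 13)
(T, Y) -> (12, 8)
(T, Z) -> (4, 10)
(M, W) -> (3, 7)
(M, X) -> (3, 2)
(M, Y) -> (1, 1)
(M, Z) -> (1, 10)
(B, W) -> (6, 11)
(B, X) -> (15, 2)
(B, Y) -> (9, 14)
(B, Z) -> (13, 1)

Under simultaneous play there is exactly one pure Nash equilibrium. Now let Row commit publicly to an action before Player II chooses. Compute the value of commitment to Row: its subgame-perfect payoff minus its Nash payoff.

Backward induction with Row moving first.
- T: BR = W, leader payoff 7.
- M: BR = Z, leader payoff 1.
- B: BR = Y, leader payoff 9.
Maximizing over 7, 1, 9, Row chooses B. Subgame-perfect outcome: (B, Y) with payoffs (9, 14).
Under simultaneous play:
Row's best replies: W→T; X→B; Y→T; Z→B.
Player II's best replies: T→W; M→Z; B→Y.
Only (T, W) has each player best-responding; Nash payoffs (7, 14).
Row's commitment gain: 9 − 7 = 2.

2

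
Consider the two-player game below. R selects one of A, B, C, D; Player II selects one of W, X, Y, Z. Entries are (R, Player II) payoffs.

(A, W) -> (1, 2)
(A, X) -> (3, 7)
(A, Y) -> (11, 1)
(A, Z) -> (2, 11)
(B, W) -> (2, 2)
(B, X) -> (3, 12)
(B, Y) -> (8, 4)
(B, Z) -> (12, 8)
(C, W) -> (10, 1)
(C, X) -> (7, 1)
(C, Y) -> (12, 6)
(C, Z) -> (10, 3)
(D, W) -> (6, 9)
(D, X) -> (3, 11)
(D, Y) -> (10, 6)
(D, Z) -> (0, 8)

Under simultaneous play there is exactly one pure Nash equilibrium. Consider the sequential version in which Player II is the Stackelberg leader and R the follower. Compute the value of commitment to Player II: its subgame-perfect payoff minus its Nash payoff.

R best-responds to each possible Player II move:
- W: R compares 1, 2, 10, 6 and picks C; Player II would get 1.
- X: R compares 3, 3, 7, 3 and picks C; Player II would get 1.
- Y: R compares 11, 8, 12, 10 and picks C; Player II would get 6.
- Z: R compares 2, 12, 10, 0 and picks B; Player II would get 8.
Maximizing over 1, 1, 6, 8, Player II chooses Z. Subgame-perfect outcome: (B, Z) with payoffs (12, 8).
Now find the simultaneous Nash equilibrium.
R's best replies: W→C; X→C; Y→C; Z→B.
Player II's best replies: A→Z; B→X; C→Y; D→X.
The unique mutual best reply is (C, Y), giving (12, 6).
Player II's commitment gain: 8 − 6 = 2.

2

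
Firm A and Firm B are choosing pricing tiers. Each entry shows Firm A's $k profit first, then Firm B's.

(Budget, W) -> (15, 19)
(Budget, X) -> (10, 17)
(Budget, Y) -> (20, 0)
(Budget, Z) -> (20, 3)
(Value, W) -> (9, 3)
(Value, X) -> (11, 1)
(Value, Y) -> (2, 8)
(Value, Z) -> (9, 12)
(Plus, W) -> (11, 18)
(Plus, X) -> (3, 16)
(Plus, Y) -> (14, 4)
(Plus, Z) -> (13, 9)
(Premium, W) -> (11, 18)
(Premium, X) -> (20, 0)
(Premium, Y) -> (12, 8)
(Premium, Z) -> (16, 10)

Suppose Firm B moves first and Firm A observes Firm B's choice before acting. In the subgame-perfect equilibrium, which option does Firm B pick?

Firm A best-responds to each possible Firm B move:
- W: BR = Budget, leader payoff 19.
- X: BR = Premium, leader payoff 0.
- Y: BR = Budget, leader payoff 0.
- Z: BR = Budget, leader payoff 3.
Maximizing over 19, 0, 0, 3, Firm B chooses W. Subgame-perfect outcome: (Budget, W) with payoffs (15, 19).

W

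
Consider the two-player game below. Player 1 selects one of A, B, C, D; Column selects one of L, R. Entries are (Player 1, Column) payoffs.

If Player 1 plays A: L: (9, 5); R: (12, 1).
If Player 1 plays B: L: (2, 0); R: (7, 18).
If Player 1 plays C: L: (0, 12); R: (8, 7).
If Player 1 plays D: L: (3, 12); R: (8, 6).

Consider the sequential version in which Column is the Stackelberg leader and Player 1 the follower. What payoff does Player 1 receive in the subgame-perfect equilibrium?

9

Backward induction with Column moving first.
- L: BR = A, leader payoff 5.
- R: BR = A, leader payoff 1.
Column's induced payoffs are 5, 1, so Column commits to L. Subgame-perfect outcome: (A, L) with payoffs (9, 5).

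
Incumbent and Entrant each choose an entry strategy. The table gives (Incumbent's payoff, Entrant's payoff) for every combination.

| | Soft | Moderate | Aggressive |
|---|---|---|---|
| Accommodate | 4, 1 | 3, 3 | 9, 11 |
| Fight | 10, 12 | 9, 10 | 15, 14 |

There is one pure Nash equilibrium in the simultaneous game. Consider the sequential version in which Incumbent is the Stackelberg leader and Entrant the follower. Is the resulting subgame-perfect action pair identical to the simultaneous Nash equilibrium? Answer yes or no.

Backward induction with Incumbent moving first.
- Accommodate: BR = Aggressive, leader payoff 9.
- Fight: BR = Aggressive, leader payoff 15.
Among 9, 15, the best is 15 at Fight. Subgame-perfect outcome: (Fight, Aggressive) with payoffs (15, 14).
Under simultaneous play:
Incumbent's best replies: Soft→Fight; Moderate→Fight; Aggressive→Fight.
Entrant's best replies: Accommodate→Aggressive; Fight→Aggressive.
Only (Fight, Aggressive) has each player best-responding; Nash payoffs (15, 14).
Sequential outcome (Fight, Aggressive) coincides with the Nash profile (Fight, Aggressive).

yes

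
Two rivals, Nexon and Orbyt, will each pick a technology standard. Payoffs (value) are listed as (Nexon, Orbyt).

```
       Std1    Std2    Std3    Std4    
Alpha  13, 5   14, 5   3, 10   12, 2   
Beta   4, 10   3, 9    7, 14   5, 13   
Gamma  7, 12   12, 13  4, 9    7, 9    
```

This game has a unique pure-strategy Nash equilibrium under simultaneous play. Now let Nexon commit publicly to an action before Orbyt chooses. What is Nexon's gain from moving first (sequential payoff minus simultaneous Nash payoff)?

5

Orbyt best-responds to each possible Nexon move:
- Alpha → Orbyt plays Std3 (best of 5, 5, 10, 2); Nexon gets 3.
- Beta → Orbyt plays Std3 (best of 10, 9, 14, 13); Nexon gets 7.
- Gamma → Orbyt plays Std2 (best of 12, 13, 9, 9); Nexon gets 12.
Maximizing over 3, 7, 12, Nexon chooses Gamma. Subgame-perfect outcome: (Gamma, Std2) with payoffs (12, 13).
For the simultaneous game, intersect best replies.
Nexon's best replies: Std1→Alpha; Std2→Alpha; Std3→Beta; Std4→Alpha.
Orbyt's best replies: Alpha→Std3; Beta→Std3; Gamma→Std2.
Only (Beta, Std3) has each player best-responding; Nash payoffs (7, 14).
Nexon's commitment gain: 12 − 7 = 5.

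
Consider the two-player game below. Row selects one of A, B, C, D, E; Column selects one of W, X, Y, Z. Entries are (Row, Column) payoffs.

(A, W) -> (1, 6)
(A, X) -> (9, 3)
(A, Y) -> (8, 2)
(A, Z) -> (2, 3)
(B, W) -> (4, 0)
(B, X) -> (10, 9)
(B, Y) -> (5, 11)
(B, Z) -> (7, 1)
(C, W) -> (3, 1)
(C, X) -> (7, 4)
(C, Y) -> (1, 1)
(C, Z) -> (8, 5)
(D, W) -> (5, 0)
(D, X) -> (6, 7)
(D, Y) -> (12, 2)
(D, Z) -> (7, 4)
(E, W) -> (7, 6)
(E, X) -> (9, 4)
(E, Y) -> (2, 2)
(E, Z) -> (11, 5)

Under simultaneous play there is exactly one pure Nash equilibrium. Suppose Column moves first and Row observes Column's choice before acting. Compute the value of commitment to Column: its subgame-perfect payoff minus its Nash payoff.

3

Row best-responds to each possible Column move:
- W: Row compares 1, 4, 3, 5, 7 and picks E; Column would get 6.
- X: Row compares 9, 10, 7, 6, 9 and picks B; Column would get 9.
- Y: Row compares 8, 5, 1, 12, 2 and picks D; Column would get 2.
- Z: Row compares 2, 7, 8, 7, 11 and picks E; Column would get 5.
Among 6, 9, 2, 5, the best is 9 at X. Subgame-perfect outcome: (B, X) with payoffs (10, 9).
Under simultaneous play:
Row's best replies: W→E; X→B; Y→D; Z→E.
Column's best replies: A→W; B→Y; C→Z; D→X; E→W.
Only (E, W) has each player best-responding; Nash payoffs (7, 6).
Column's commitment gain: 9 − 6 = 3.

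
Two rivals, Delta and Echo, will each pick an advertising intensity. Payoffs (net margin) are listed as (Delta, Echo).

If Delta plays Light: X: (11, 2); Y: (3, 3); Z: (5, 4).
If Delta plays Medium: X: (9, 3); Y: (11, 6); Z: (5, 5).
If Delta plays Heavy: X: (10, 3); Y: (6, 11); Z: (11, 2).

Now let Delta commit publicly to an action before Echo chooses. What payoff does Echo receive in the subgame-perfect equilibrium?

6

Solve by backward induction (Delta leads).
- Light → Echo plays Z (best of 2, 3, 4); Delta gets 5.
- Medium → Echo plays Y (best of 3, 6, 5); Delta gets 11.
- Heavy → Echo plays Y (best of 3, 11, 2); Delta gets 6.
Delta's induced payoffs are 5, 11, 6, so Delta commits to Medium. Subgame-perfect outcome: (Medium, Y) with payoffs (11, 6).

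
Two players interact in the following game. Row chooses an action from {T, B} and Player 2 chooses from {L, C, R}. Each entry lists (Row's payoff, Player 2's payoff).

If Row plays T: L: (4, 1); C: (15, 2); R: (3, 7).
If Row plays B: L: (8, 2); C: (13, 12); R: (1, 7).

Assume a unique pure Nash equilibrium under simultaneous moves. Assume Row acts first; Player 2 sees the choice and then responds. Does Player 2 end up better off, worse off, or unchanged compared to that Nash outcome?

Solve by backward induction (Row leads).
- T → Player 2 plays R (best of 1, 2, 7); Row gets 3.
- B → Player 2 plays C (best of 2, 12, 7); Row gets 13.
Row's induced payoffs are 3, 13, so Row commits to B. Subgame-perfect outcome: (B, C) with payoffs (13, 12).
For the simultaneous game, intersect best replies.
Row's best replies: L→B; C→T; R→T.
Player 2's best replies: T→R; B→C.
The unique mutual best reply is (T, R), giving (3, 7).
Player 2 earns 12 sequentially versus 7 at the Nash outcome: better off.

better off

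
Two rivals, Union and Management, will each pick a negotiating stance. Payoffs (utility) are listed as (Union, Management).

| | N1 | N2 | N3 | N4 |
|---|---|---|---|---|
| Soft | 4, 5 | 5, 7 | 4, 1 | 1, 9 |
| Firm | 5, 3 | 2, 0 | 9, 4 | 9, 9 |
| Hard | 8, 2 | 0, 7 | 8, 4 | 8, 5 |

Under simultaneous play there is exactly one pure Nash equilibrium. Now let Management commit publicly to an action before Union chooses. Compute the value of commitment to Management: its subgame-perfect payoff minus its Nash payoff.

Work backward from Union's decision.
- N1 → Union plays Hard (best of 4, 5, 8); Management gets 2.
- N2 → Union plays Soft (best of 5, 2, 0); Management gets 7.
- N3 → Union plays Firm (best of 4, 9, 8); Management gets 4.
- N4 → Union plays Firm (best of 1, 9, 8); Management gets 9.
Maximizing over 2, 7, 4, 9, Management chooses N4. Subgame-perfect outcome: (Firm, N4) with payoffs (9, 9).
Now find the simultaneous Nash equilibrium.
Union's best replies: N1→Hard; N2→Soft; N3→Firm; N4→Firm.
Management's best replies: Soft→N4; Firm→N4; Hard→N2.
Only (Firm, N4) has each player best-responding; Nash payoffs (9, 9).
Management's commitment gain: 9 − 9 = 0.

0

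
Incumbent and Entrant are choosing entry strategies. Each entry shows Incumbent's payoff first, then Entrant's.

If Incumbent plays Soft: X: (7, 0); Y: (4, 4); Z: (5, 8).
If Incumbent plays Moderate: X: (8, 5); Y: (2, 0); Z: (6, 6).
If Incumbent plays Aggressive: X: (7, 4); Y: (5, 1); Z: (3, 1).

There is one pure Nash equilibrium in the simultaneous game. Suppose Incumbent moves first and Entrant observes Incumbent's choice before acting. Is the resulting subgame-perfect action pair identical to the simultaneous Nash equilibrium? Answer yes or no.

Backward induction with Incumbent moving first.
- Soft: Entrant compares 0, 4, 8 and picks Z; Incumbent would get 5.
- Moderate: Entrant compares 5, 0, 6 and picks Z; Incumbent would get 6.
- Aggressive: Entrant compares 4, 1, 1 and picks X; Incumbent would get 7.
Incumbent's induced payoffs are 5, 6, 7, so Incumbent commits to Aggressive. Subgame-perfect outcome: (Aggressive, X) with payoffs (7, 4).
For the simultaneous game, intersect best replies.
Incumbent's best replies: X→Moderate; Y→Aggressive; Z→Moderate.
Entrant's best replies: Soft→Z; Moderate→Z; Aggressive→X.
The unique mutual best reply is (Moderate, Z), giving (6, 6).
Sequential outcome (Aggressive, X) differs from the Nash profile (Moderate, Z).

no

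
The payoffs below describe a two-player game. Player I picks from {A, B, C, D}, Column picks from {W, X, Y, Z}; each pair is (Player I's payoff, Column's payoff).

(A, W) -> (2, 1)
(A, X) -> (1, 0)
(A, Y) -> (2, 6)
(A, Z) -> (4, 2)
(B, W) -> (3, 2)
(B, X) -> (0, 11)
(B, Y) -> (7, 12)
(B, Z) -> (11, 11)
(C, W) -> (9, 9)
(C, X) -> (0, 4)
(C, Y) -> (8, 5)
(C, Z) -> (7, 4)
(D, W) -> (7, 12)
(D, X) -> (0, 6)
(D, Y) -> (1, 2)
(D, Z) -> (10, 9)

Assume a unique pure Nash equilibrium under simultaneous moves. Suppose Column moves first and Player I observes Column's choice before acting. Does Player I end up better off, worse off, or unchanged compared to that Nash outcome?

Solve by backward induction (Column leads).
- W: Player I compares 2, 3, 9, 7 and picks C; Column would get 9.
- X: Player I compares 1, 0, 0, 0 and picks A; Column would get 0.
- Y: Player I compares 2, 7, 8, 1 and picks C; Column would get 5.
- Z: Player I compares 4, 11, 7, 10 and picks B; Column would get 11.
Among 9, 0, 5, 11, the best is 11 at Z. Subgame-perfect outcome: (B, Z) with payoffs (11, 11).
For the simultaneous game, intersect best replies.
Player I's best replies: W→C; X→A; Y→C; Z→B.
Column's best replies: A→Y; B→Y; C→W; D→W.
Only (C, W) has each player best-responding; Nash payoffs (9, 9).
Player I earns 11 sequentially versus 9 at the Nash outcome: better off.

better off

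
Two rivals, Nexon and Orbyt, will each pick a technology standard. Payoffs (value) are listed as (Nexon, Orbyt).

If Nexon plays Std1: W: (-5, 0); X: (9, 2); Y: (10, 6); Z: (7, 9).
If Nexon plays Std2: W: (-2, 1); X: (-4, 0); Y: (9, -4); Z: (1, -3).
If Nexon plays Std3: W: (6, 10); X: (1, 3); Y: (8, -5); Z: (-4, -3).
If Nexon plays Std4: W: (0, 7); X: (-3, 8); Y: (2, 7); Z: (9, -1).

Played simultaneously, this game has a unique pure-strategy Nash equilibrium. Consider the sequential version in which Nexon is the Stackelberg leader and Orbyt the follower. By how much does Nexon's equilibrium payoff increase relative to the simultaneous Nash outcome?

1

Work backward from Orbyt's decision.
- Std1: Orbyt compares 0, 2, 6, 9 and picks Z; Nexon would get 7.
- Std2: Orbyt compares 1, 0, -4, -3 and picks W; Nexon would get -2.
- Std3: Orbyt compares 10, 3, -5, -3 and picks W; Nexon would get 6.
- Std4: Orbyt compares 7, 8, 7, -1 and picks X; Nexon would get -3.
Among 7, -2, 6, -3, the best is 7 at Std1. Subgame-perfect outcome: (Std1, Z) with payoffs (7, 9).
Now find the simultaneous Nash equilibrium.
Nexon's best replies: W→Std3; X→Std1; Y→Std1; Z→Std4.
Orbyt's best replies: Std1→Z; Std2→W; Std3→W; Std4→X.
The unique mutual best reply is (Std3, W), giving (6, 10).
Nexon's commitment gain: 7 − 6 = 1.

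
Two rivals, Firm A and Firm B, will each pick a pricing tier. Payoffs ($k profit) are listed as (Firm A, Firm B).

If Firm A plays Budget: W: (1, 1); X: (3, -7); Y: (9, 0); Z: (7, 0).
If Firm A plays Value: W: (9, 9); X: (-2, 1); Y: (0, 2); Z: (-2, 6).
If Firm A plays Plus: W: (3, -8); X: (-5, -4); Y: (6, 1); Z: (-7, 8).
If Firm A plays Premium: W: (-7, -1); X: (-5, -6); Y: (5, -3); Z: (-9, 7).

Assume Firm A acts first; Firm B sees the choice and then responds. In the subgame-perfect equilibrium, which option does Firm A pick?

Firm B best-responds to each possible Firm A move:
- Budget: Firm B compares 1, -7, 0, 0 and picks W; Firm A would get 1.
- Value: Firm B compares 9, 1, 2, 6 and picks W; Firm A would get 9.
- Plus: Firm B compares -8, -4, 1, 8 and picks Z; Firm A would get -7.
- Premium: Firm B compares -1, -6, -3, 7 and picks Z; Firm A would get -9.
Maximizing over 1, 9, -7, -9, Firm A chooses Value. Subgame-perfect outcome: (Value, W) with payoffs (9, 9).

Value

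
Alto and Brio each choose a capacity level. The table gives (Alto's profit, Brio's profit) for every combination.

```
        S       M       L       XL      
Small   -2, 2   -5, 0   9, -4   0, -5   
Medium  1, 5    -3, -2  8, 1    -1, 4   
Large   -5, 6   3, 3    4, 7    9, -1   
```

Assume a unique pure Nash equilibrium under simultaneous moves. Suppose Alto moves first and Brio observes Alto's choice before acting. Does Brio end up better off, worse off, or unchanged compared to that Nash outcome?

better off

Backward induction with Alto moving first.
- Small → Brio plays S (best of 2, 0, -4, -5); Alto gets -2.
- Medium → Brio plays S (best of 5, -2, 1, 4); Alto gets 1.
- Large → Brio plays L (best of 6, 3, 7, -1); Alto gets 4.
Among -2, 1, 4, the best is 4 at Large. Subgame-perfect outcome: (Large, L) with payoffs (4, 7).
For the simultaneous game, intersect best replies.
Alto's best replies: S→Medium; M→Large; L→Small; XL→Large.
Brio's best replies: Small→S; Medium→S; Large→L.
Only (Medium, S) has each player best-responding; Nash payoffs (1, 5).
Brio earns 7 sequentially versus 5 at the Nash outcome: better off.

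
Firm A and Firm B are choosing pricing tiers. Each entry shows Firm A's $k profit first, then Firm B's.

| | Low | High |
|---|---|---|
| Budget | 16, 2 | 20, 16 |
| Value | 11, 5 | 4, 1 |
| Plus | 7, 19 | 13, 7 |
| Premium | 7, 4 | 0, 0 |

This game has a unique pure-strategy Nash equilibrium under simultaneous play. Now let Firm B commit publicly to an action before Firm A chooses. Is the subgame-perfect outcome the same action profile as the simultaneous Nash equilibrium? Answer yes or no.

yes

Solve by backward induction (Firm B leads).
- Low → Firm A plays Budget (best of 16, 11, 7, 7); Firm B gets 2.
- High → Firm A plays Budget (best of 20, 4, 13, 0); Firm B gets 16.
Firm B's induced payoffs are 2, 16, so Firm B commits to High. Subgame-perfect outcome: (Budget, High) with payoffs (20, 16).
Under simultaneous play:
Firm A's best replies: Low→Budget; High→Budget.
Firm B's best replies: Budget→High; Value→Low; Plus→Low; Premium→Low.
The unique mutual best reply is (Budget, High), giving (20, 16).
Sequential outcome (Budget, High) coincides with the Nash profile (Budget, High).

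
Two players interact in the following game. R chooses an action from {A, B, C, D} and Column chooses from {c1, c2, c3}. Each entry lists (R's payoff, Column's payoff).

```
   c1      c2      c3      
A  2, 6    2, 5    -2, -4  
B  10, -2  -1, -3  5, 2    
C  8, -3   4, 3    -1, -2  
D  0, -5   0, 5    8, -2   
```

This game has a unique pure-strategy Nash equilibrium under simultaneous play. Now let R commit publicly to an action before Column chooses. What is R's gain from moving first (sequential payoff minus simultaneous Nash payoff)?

Backward induction with R moving first.
- A → Column plays c1 (best of 6, 5, -4); R gets 2.
- B → Column plays c3 (best of -2, -3, 2); R gets 5.
- C → Column plays c2 (best of -3, 3, -2); R gets 4.
- D → Column plays c2 (best of -5, 5, -2); R gets 0.
R's induced payoffs are 2, 5, 4, 0, so R commits to B. Subgame-perfect outcome: (B, c3) with payoffs (5, 2).
Under simultaneous play:
R's best replies: c1→B; c2→C; c3→D.
Column's best replies: A→c1; B→c3; C→c2; D→c2.
The unique mutual best reply is (C, c2), giving (4, 3).
R's commitment gain: 5 − 4 = 1.

1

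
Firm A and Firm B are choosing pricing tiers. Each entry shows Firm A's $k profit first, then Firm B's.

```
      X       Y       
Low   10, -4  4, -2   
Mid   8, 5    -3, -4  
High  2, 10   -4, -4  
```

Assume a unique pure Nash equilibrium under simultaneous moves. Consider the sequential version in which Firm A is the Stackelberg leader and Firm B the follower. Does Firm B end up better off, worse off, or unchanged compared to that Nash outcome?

better off

Backward induction with Firm A moving first.
- Low: BR = Y, leader payoff 4.
- Mid: BR = X, leader payoff 8.
- High: BR = X, leader payoff 2.
Maximizing over 4, 8, 2, Firm A chooses Mid. Subgame-perfect outcome: (Mid, X) with payoffs (8, 5).
Now find the simultaneous Nash equilibrium.
Firm A's best replies: X→Low; Y→Low.
Firm B's best replies: Low→Y; Mid→X; High→X.
Only (Low, Y) has each player best-responding; Nash payoffs (4, -2).
Firm B earns 5 sequentially versus -2 at the Nash outcome: better off.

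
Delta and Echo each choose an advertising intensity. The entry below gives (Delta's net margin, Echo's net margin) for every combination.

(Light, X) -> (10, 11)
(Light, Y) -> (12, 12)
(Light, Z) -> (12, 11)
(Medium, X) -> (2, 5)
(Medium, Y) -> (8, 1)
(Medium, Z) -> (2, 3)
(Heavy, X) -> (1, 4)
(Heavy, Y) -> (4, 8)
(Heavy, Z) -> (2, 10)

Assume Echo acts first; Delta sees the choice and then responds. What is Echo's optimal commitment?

Y

Work backward from Delta's decision.
- X → Delta plays Light (best of 10, 2, 1); Echo gets 11.
- Y → Delta plays Light (best of 12, 8, 4); Echo gets 12.
- Z → Delta plays Light (best of 12, 2, 2); Echo gets 11.
Echo's induced payoffs are 11, 12, 11, so Echo commits to Y. Subgame-perfect outcome: (Light, Y) with payoffs (12, 12).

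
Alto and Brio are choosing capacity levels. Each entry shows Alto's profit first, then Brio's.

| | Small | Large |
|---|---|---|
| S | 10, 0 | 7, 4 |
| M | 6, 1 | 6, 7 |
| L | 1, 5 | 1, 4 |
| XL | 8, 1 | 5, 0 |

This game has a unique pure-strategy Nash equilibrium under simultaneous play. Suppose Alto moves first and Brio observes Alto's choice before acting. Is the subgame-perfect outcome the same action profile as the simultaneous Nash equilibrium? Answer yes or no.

no

Brio best-responds to each possible Alto move:
- S → Brio plays Large (best of 0, 4); Alto gets 7.
- M → Brio plays Large (best of 1, 7); Alto gets 6.
- L → Brio plays Small (best of 5, 4); Alto gets 1.
- XL → Brio plays Small (best of 1, 0); Alto gets 8.
Maximizing over 7, 6, 1, 8, Alto chooses XL. Subgame-perfect outcome: (XL, Small) with payoffs (8, 1).
Under simultaneous play:
Alto's best replies: Small→S; Large→S.
Brio's best replies: S→Large; M→Large; L→Small; XL→Small.
The unique mutual best reply is (S, Large), giving (7, 4).
Sequential outcome (XL, Small) differs from the Nash profile (S, Large).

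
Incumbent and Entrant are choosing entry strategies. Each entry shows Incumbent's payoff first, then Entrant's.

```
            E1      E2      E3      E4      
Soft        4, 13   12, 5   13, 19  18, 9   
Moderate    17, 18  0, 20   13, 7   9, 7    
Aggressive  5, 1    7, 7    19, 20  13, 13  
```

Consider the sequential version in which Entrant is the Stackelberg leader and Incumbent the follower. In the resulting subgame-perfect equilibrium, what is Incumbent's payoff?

19

Backward induction with Entrant moving first.
- E1: BR = Moderate, leader payoff 18.
- E2: BR = Soft, leader payoff 5.
- E3: BR = Aggressive, leader payoff 20.
- E4: BR = Soft, leader payoff 9.
Maximizing over 18, 5, 20, 9, Entrant chooses E3. Subgame-perfect outcome: (Aggressive, E3) with payoffs (19, 20).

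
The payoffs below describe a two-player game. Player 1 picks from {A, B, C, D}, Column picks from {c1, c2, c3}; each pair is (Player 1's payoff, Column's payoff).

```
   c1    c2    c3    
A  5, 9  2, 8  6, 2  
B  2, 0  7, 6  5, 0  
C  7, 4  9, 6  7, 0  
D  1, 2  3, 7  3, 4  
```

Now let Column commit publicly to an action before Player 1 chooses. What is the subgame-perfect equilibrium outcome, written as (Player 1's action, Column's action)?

Work backward from Player 1's decision.
- c1: Player 1 compares 5, 2, 7, 1 and picks C; Column would get 4.
- c2: Player 1 compares 2, 7, 9, 3 and picks C; Column would get 6.
- c3: Player 1 compares 6, 5, 7, 3 and picks C; Column would get 0.
Among 4, 6, 0, the best is 6 at c2. Subgame-perfect outcome: (C, c2) with payoffs (9, 6).

(C, c2)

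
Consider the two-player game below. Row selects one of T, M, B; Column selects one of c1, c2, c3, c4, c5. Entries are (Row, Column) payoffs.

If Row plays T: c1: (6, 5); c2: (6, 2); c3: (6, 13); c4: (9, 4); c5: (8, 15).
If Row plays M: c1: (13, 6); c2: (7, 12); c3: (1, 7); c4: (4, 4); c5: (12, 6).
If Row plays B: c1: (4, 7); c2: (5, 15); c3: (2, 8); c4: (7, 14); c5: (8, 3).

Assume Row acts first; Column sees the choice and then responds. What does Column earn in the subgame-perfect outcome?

15

Backward induction with Row moving first.
- T: Column compares 5, 2, 13, 4, 15 and picks c5; Row would get 8.
- M: Column compares 6, 12, 7, 4, 6 and picks c2; Row would get 7.
- B: Column compares 7, 15, 8, 14, 3 and picks c2; Row would get 5.
Among 8, 7, 5, the best is 8 at T. Subgame-perfect outcome: (T, c5) with payoffs (8, 15).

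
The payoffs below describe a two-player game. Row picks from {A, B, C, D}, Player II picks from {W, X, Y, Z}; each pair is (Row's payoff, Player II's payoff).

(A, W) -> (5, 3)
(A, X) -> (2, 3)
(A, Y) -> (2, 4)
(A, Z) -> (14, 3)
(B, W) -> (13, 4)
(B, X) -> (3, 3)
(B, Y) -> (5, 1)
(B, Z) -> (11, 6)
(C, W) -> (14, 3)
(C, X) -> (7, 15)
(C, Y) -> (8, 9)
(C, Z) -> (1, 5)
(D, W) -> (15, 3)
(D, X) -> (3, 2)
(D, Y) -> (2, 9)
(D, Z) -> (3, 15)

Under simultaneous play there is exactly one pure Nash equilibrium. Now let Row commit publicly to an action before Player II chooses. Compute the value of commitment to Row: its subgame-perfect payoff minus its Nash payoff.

Work backward from Player II's decision.
- A: BR = Y, leader payoff 2.
- B: BR = Z, leader payoff 11.
- C: BR = X, leader payoff 7.
- D: BR = Z, leader payoff 3.
Row's induced payoffs are 2, 11, 7, 3, so Row commits to B. Subgame-perfect outcome: (B, Z) with payoffs (11, 6).
Under simultaneous play:
Row's best replies: W→D; X→C; Y→C; Z→A.
Player II's best replies: A→Y; B→Z; C→X; D→Z.
Only (C, X) has each player best-responding; Nash payoffs (7, 15).
Row's commitment gain: 11 − 7 = 4.

4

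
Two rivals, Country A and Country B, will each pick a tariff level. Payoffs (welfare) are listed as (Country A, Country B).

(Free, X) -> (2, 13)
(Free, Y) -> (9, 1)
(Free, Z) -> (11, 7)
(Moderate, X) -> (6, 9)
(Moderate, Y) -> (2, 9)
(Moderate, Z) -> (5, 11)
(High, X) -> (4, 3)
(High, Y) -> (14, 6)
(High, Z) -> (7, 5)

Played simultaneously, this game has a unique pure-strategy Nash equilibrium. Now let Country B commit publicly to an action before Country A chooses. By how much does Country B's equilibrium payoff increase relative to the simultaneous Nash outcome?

Solve by backward induction (Country B leads).
- X: BR = Moderate, leader payoff 9.
- Y: BR = High, leader payoff 6.
- Z: BR = Free, leader payoff 7.
Country B's induced payoffs are 9, 6, 7, so Country B commits to X. Subgame-perfect outcome: (Moderate, X) with payoffs (6, 9).
Under simultaneous play:
Country A's best replies: X→Moderate; Y→High; Z→Free.
Country B's best replies: Free→X; Moderate→Z; High→Y.
Only (High, Y) has each player best-responding; Nash payoffs (14, 6).
Country B's commitment gain: 9 − 6 = 3.

3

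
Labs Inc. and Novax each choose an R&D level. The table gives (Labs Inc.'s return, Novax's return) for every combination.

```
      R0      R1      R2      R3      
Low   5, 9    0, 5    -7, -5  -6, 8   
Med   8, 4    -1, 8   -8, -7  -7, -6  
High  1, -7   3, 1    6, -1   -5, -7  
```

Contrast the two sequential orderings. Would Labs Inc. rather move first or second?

second

If Labs Inc. leads: Novax's best replies are Low→R0, Med→R1, High→R1; Labs Inc.'s induced payoffs 5, -1, 3; outcome (Low, R0), payoffs (5, 9).
If Novax leads: Labs Inc.'s best replies are R0→Med, R1→High, R2→High, R3→High; Novax's induced payoffs 4, 1, -1, -7; outcome (Med, R0), payoffs (8, 4).
Labs Inc. gets 5 moving first and 8 moving second, so Labs Inc. prefers to move second.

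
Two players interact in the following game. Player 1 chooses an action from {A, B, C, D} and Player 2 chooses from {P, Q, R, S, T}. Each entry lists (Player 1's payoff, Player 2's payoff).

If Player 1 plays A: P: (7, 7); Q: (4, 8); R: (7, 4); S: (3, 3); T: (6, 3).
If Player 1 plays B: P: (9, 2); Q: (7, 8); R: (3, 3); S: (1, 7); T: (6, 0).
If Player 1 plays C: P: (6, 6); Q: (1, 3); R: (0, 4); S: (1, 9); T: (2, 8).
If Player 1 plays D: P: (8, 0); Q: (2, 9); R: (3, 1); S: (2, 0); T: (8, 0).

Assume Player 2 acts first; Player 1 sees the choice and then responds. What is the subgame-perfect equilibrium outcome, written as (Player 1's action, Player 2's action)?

(B, Q)

Work backward from Player 1's decision.
- P: BR = B, leader payoff 2.
- Q: BR = B, leader payoff 8.
- R: BR = A, leader payoff 4.
- S: BR = A, leader payoff 3.
- T: BR = D, leader payoff 0.
Maximizing over 2, 8, 4, 3, 0, Player 2 chooses Q. Subgame-perfect outcome: (B, Q) with payoffs (7, 8).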